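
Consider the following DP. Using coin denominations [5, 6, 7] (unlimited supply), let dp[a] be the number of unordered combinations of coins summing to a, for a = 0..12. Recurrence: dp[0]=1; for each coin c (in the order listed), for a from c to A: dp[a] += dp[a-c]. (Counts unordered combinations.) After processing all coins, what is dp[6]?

after  coin     0     1     2     3     4     5     6     7     8     9    10    11    12
          5     1     0     0     0     0     1     0     0     0     0     1     0     0
          6     1     0     0     0     0     1     1     0     0     0     1     1     1
          7     1     0     0     0     0     1     1     1     0     0     1     1     2

1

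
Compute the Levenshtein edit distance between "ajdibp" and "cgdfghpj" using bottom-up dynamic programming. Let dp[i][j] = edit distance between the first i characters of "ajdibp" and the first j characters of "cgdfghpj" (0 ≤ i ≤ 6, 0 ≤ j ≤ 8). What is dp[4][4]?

   ''  c  g  d  f  g  h  p  j
''  0  1  2  3  4  5  6  7  8
 a  1  1  2  3  4  5  6  7  8
 j  2  2  2  3  4  5  6  7  7
 d  3  3  3  2  3  4  5  6  7
 i  4  4  4  3  3  4  5  6  7
 b  5  5  5  4  4  4  5  6  7
 p  6  6  6  5  5  5  5  5  6

3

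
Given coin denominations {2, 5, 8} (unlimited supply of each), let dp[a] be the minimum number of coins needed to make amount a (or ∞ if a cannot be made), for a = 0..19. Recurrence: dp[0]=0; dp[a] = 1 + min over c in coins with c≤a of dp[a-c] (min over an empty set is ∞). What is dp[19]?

 a  0  1  2  3  4  5  6  7  8  9 10 11 12 13 14 15 16 17 18 19
dp  0  -  1  -  2  1  3  2  1  3  2  4  3  2  4  3  2  4  3  5
(- denotes ∞ / unreachable)

5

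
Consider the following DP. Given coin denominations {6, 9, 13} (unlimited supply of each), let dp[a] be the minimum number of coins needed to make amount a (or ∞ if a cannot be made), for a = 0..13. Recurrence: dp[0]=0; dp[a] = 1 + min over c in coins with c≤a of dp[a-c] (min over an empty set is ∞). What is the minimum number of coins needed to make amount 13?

 a  0  1  2  3  4  5  6  7  8  9 10 11 12 13
dp  0  -  -  -  -  -  1  -  -  1  -  -  2  1
(- denotes ∞ / unreachable)

1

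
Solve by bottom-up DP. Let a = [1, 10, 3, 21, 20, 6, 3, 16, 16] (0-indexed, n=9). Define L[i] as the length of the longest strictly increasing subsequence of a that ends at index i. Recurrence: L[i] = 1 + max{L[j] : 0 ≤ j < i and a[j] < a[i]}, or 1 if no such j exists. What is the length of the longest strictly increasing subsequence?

4

   i    0    1    2    3    4    5    6    7    8
a[i]    1   10    3   21   20    6    3   16   16
L[i]    1    2    2    3    3    3    2    4    4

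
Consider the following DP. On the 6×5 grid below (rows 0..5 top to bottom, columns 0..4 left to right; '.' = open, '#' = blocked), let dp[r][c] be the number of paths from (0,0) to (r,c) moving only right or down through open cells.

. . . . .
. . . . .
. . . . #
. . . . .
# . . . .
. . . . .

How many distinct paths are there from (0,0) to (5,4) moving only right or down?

106

r\c   0   1   2   3   4
  0   1   1   1   1   1
  1   1   2   3   4   5
  2   1   3   6  10   0
  3   1   4  10  20  20
  4   0   4  14  34  54
  5   0   4  18  52 106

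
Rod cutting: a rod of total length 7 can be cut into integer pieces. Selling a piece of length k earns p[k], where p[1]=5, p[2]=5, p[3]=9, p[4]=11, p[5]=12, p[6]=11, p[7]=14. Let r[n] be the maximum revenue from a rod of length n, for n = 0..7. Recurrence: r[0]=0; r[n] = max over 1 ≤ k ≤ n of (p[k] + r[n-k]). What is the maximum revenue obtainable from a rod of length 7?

35

   n    0    1    2    3    4    5    6    7
r[n]    0    5   10   15   20   25   30   35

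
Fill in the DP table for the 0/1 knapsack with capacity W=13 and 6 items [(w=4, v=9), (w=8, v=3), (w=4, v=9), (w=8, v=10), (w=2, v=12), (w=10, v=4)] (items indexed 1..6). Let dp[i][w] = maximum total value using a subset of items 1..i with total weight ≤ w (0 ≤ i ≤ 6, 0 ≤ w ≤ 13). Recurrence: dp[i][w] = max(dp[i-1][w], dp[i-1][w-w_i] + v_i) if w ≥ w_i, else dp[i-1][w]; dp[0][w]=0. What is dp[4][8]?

i\w   0   1   2   3   4   5   6   7   8   9  10  11  12  13
  0   0   0   0   0   0   0   0   0   0   0   0   0   0   0
  1   0   0   0   0   9   9   9   9   9   9   9   9   9   9
  2   0   0   0   0   9   9   9   9   9   9   9   9  12  12
  3   0   0   0   0   9   9   9   9  18  18  18  18  18  18
  4   0   0   0   0   9   9   9   9  18  18  18  18  19  19
  5   0   0  12  12  12  12  21  21  21  21  30  30  30  30
  6   0   0  12  12  12  12  21  21  21  21  30  30  30  30

18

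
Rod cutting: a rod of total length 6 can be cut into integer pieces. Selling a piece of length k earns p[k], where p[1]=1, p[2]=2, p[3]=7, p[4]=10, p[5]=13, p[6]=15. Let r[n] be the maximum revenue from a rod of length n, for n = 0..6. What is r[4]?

10

   n    0    1    2    3    4    5    6
r[n]    0    1    2    7   10   13   15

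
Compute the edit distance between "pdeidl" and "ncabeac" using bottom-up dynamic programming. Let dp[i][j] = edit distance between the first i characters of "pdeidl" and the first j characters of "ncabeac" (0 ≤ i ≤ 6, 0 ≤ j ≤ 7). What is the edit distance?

   ''  n  c  a  b  e  a  c
''  0  1  2  3  4  5  6  7
 p  1  1  2  3  4  5  6  7
 d  2  2  2  3  4  5  6  7
 e  3  3  3  3  4  4  5  6
 i  4  4  4  4  4  5  5  6
 d  5  5  5  5  5  5  6  6
 l  6  6  6  6  6  6  6  7

7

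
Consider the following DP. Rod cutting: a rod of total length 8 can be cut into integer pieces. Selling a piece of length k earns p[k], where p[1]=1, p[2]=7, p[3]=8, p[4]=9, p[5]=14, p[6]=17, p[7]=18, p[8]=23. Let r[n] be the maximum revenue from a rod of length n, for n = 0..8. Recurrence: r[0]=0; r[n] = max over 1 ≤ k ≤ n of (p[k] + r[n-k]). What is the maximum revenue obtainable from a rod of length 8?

   n    0    1    2    3    4    5    6    7    8
r[n]    0    1    7    8   14   15   21   22   28

28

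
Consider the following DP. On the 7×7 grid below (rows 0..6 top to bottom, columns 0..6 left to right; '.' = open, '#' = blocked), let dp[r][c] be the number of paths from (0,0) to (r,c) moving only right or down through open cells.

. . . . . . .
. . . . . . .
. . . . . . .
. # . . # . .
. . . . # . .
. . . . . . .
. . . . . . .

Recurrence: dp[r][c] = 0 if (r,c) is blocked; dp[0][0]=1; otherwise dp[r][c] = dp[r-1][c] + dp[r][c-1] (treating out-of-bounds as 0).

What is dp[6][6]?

252

r\c   0   1   2   3   4   5   6
  0   1   1   1   1   1   1   1
  1   1   2   3   4   5   6   7
  2   1   3   6  10  15  21  28
  3   1   0   6  16   0  21  49
  4   1   1   7  23   0  21  70
  5   1   2   9  32  32  53 123
  6   1   3  12  44  76 129 252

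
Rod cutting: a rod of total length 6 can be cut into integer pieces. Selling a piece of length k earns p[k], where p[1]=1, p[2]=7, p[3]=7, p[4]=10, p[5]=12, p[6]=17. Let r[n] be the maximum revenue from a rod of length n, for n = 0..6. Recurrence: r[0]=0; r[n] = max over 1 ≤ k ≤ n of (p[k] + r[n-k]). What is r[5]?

   n    0    1    2    3    4    5    6
r[n]    0    1    7    8   14   15   21

15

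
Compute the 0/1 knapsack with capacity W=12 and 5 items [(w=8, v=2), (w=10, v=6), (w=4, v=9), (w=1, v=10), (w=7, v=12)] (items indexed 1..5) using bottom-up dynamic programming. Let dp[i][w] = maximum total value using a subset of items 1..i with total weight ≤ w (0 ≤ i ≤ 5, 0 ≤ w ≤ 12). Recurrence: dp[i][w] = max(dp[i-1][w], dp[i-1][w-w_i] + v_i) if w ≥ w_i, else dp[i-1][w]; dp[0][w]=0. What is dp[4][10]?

19

i\w   0   1   2   3   4   5   6   7   8   9  10  11  12
  0   0   0   0   0   0   0   0   0   0   0   0   0   0
  1   0   0   0   0   0   0   0   0   2   2   2   2   2
  2   0   0   0   0   0   0   0   0   2   2   6   6   6
  3   0   0   0   0   9   9   9   9   9   9   9   9  11
  4   0  10  10  10  10  19  19  19  19  19  19  19  19
  5   0  10  10  10  10  19  19  19  22  22  22  22  31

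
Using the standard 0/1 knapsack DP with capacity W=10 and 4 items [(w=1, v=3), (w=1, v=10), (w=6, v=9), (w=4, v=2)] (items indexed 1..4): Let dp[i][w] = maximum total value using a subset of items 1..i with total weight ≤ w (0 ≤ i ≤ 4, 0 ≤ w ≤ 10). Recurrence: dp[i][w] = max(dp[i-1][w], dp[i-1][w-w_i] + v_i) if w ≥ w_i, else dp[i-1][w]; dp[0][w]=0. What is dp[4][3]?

i\w   0   1   2   3   4   5   6   7   8   9  10
  0   0   0   0   0   0   0   0   0   0   0   0
  1   0   3   3   3   3   3   3   3   3   3   3
  2   0  10  13  13  13  13  13  13  13  13  13
  3   0  10  13  13  13  13  13  19  22  22  22
  4   0  10  13  13  13  13  15  19  22  22  22

13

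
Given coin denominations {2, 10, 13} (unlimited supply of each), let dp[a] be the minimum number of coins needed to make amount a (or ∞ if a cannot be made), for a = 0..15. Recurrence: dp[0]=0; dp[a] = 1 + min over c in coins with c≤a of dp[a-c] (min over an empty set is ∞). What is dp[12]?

 a  0  1  2  3  4  5  6  7  8  9 10 11 12 13 14 15
dp  0  -  1  -  2  -  3  -  4  -  1  -  2  1  3  2
(- denotes ∞ / unreachable)

2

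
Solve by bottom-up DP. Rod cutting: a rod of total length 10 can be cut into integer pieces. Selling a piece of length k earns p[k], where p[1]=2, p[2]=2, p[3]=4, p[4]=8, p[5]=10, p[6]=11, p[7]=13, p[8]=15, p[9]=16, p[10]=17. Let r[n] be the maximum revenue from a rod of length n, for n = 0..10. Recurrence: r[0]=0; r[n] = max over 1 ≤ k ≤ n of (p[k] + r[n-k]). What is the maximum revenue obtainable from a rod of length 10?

20

   n    0    1    2    3    4    5    6    7    8    9   10
r[n]    0    2    4    6    8   10   12   14   16   18   20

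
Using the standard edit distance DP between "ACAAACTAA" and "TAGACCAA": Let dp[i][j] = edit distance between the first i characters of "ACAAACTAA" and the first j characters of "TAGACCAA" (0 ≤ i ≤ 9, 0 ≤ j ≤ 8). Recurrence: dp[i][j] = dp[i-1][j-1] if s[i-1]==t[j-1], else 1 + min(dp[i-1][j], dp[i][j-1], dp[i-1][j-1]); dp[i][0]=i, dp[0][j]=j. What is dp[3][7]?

4

   ''  T  A  G  A  C  C  A  A
''  0  1  2  3  4  5  6  7  8
 A  1  1  1  2  3  4  5  6  7
 C  2  2  2  2  3  3  4  5  6
 A  3  3  2  3  2  3  4  4  5
 A  4  4  3  3  3  3  4  4  4
 A  5  5  4  4  3  4  4  4  4
 C  6  6  5  5  4  3  4  5  5
 T  7  6  6  6  5  4  4  5  6
 A  8  7  6  7  6  5  5  4  5
 A  9  8  7  7  7  6  6  5  4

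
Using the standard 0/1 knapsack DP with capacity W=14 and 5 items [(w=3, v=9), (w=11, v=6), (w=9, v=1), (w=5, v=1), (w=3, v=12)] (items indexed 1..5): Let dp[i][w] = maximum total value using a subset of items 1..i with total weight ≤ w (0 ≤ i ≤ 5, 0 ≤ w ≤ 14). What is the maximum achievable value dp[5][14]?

22

i\w   0   1   2   3   4   5   6   7   8   9  10  11  12  13  14
  0   0   0   0   0   0   0   0   0   0   0   0   0   0   0   0
  1   0   0   0   9   9   9   9   9   9   9   9   9   9   9   9
  2   0   0   0   9   9   9   9   9   9   9   9   9   9   9  15
  3   0   0   0   9   9   9   9   9   9   9   9   9  10  10  15
  4   0   0   0   9   9   9   9   9  10  10  10  10  10  10  15
  5   0   0   0  12  12  12  21  21  21  21  21  22  22  22  22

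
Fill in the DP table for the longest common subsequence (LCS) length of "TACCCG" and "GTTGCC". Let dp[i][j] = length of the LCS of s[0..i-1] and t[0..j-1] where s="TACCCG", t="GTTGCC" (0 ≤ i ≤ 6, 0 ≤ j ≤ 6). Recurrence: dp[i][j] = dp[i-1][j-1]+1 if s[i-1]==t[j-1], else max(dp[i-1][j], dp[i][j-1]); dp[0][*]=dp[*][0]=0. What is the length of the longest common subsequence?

3

   ''  G  T  T  G  C  C
''  0  0  0  0  0  0  0
 T  0  0  1  1  1  1  1
 A  0  0  1  1  1  1  1
 C  0  0  1  1  1  2  2
 C  0  0  1  1  1  2  3
 C  0  0  1  1  1  2  3
 G  0  1  1  1  2  2  3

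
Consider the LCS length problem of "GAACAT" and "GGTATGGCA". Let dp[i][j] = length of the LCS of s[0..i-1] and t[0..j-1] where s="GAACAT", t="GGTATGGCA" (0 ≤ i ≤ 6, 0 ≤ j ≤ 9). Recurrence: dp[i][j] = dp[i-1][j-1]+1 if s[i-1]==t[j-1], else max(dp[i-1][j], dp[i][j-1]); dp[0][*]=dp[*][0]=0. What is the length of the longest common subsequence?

4

   ''  G  G  T  A  T  G  G  C  A
''  0  0  0  0  0  0  0  0  0  0
 G  0  1  1  1  1  1  1  1  1  1
 A  0  1  1  1  2  2  2  2  2  2
 A  0  1  1  1  2  2  2  2  2  3
 C  0  1  1  1  2  2  2  2  3  3
 A  0  1  1  1  2  2  2  2  3  4
 T  0  1  1  2  2  3  3  3  3  4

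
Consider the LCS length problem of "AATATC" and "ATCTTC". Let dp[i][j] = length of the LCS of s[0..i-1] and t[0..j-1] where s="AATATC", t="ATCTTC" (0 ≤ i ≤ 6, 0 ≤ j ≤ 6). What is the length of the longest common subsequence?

   ''  A  T  C  T  T  C
''  0  0  0  0  0  0  0
 A  0  1  1  1  1  1  1
 A  0  1  1  1  1  1  1
 T  0  1  2  2  2  2  2
 A  0  1  2  2  2  2  2
 T  0  1  2  2  3  3  3
 C  0  1  2  3  3  3  4

4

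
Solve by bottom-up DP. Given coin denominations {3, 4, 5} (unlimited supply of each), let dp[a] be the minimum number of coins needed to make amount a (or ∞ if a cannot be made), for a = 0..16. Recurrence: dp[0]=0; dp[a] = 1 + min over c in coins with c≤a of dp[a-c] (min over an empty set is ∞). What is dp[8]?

 a  0  1  2  3  4  5  6  7  8  9 10 11 12 13 14 15 16
dp  0  -  -  1  1  1  2  2  2  2  2  3  3  3  3  3  4
(- denotes ∞ / unreachable)

2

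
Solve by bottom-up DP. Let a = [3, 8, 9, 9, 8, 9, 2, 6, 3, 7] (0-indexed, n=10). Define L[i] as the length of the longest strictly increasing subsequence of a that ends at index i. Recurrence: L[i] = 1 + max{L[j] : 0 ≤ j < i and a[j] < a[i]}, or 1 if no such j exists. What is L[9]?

3

   i    0    1    2    3    4    5    6    7    8    9
a[i]    3    8    9    9    8    9    2    6    3    7
L[i]    1    2    3    3    2    3    1    2    2    3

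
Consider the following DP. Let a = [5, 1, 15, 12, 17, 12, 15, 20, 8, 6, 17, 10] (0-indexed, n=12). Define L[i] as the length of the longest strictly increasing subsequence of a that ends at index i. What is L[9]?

   i    0    1    2    3    4    5    6    7    8    9   10   11
a[i]    5    1   15   12   17   12   15   20    8    6   17   10
L[i]    1    1    2    2    3    2    3    4    2    2    4    3

2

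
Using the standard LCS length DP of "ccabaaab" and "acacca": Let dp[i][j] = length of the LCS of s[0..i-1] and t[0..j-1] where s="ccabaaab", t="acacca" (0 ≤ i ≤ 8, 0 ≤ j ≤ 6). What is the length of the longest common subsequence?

   ''  a  c  a  c  c  a
''  0  0  0  0  0  0  0
 c  0  0  1  1  1  1  1
 c  0  0  1  1  2  2  2
 a  0  1  1  2  2  2  3
 b  0  1  1  2  2  2  3
 a  0  1  1  2  2  2  3
 a  0  1  1  2  2  2  3
 a  0  1  1  2  2  2  3
 b  0  1  1  2  2  2  3

3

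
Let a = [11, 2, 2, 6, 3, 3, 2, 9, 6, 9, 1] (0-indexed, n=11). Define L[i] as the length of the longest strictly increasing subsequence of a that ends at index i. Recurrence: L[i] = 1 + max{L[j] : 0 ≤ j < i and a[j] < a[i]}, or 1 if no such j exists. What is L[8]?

   i    0    1    2    3    4    5    6    7    8    9   10
a[i]   11    2    2    6    3    3    2    9    6    9    1
L[i]    1    1    1    2    2    2    1    3    3    4    1

3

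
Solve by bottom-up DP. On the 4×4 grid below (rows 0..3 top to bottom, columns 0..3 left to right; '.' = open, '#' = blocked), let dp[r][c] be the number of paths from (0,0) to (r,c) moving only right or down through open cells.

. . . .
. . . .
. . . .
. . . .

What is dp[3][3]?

r\c   0   1   2   3
  0   1   1   1   1
  1   1   2   3   4
  2   1   3   6  10
  3   1   4  10  20

20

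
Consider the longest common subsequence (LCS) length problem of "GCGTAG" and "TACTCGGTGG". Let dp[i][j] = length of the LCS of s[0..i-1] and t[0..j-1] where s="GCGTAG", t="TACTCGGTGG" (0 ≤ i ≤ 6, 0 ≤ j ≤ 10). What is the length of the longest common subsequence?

   ''  T  A  C  T  C  G  G  T  G  G
''  0  0  0  0  0  0  0  0  0  0  0
 G  0  0  0  0  0  0  1  1  1  1  1
 C  0  0  0  1  1  1  1  1  1  1  1
 G  0  0  0  1  1  1  2  2  2  2  2
 T  0  1  1  1  2  2  2  2  3  3  3
 A  0  1  2  2  2  2  2  2  3  3  3
 G  0  1  2  2  2  2  3  3  3  4  4

4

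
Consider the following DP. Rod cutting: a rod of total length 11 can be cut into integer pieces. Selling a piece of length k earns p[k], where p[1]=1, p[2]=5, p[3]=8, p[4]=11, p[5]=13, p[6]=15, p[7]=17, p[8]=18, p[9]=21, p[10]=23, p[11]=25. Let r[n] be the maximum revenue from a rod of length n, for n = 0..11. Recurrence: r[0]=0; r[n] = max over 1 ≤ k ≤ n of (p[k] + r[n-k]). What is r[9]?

24

   n    0    1    2    3    4    5    6    7    8    9   10   11
r[n]    0    1    5    8   11   13   16   19   22   24   27   30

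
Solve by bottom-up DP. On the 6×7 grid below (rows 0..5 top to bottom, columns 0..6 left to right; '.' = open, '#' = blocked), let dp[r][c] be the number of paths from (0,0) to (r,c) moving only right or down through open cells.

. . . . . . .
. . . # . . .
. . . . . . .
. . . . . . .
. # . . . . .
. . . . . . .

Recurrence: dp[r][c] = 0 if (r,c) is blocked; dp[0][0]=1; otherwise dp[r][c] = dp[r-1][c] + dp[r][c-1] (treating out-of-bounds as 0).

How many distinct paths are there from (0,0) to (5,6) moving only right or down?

r\c   0   1   2   3   4   5   6
  0   1   1   1   1   1   1   1
  1   1   2   3   0   1   2   3
  2   1   3   6   6   7   9  12
  3   1   4  10  16  23  32  44
  4   1   0  10  26  49  81 125
  5   1   1  11  37  86 167 292

292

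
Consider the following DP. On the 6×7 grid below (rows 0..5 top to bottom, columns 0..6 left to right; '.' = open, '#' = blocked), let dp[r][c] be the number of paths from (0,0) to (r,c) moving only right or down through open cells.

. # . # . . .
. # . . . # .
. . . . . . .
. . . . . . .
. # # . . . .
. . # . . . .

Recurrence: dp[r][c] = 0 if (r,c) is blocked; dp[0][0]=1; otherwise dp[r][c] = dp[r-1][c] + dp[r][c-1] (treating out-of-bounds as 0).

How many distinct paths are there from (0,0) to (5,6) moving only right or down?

r\c   0   1   2   3   4   5   6
  0   1   0   0   0   0   0   0
  1   1   0   0   0   0   0   0
  2   1   1   1   1   1   1   1
  3   1   2   3   4   5   6   7
  4   1   0   0   4   9  15  22
  5   1   1   0   4  13  28  50

50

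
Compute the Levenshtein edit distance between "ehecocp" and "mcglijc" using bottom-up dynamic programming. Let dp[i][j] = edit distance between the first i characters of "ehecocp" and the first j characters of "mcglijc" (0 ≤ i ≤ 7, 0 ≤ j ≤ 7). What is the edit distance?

   ''  m  c  g  l  i  j  c
''  0  1  2  3  4  5  6  7
 e  1  1  2  3  4  5  6  7
 h  2  2  2  3  4  5  6  7
 e  3  3  3  3  4  5  6  7
 c  4  4  3  4  4  5  6  6
 o  5  5  4  4  5  5  6  7
 c  6  6  5  5  5  6  6  6
 p  7  7  6  6  6  6  7  7

7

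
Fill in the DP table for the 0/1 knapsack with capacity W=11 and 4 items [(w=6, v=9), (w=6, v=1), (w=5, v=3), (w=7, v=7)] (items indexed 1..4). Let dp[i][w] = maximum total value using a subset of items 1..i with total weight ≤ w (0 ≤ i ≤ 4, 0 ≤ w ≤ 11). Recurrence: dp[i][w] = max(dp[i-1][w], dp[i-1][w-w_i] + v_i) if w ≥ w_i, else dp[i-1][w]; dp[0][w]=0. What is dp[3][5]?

i\w   0   1   2   3   4   5   6   7   8   9  10  11
  0   0   0   0   0   0   0   0   0   0   0   0   0
  1   0   0   0   0   0   0   9   9   9   9   9   9
  2   0   0   0   0   0   0   9   9   9   9   9   9
  3   0   0   0   0   0   3   9   9   9   9   9  12
  4   0   0   0   0   0   3   9   9   9   9   9  12

3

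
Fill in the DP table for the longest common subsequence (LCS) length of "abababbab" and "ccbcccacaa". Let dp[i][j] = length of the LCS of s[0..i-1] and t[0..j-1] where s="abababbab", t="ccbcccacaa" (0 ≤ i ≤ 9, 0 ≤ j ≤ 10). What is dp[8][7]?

2

   ''  c  c  b  c  c  c  a  c  a  a
''  0  0  0  0  0  0  0  0  0  0  0
 a  0  0  0  0  0  0  0  1  1  1  1
 b  0  0  0  1  1  1  1  1  1  1  1
 a  0  0  0  1  1  1  1  2  2  2  2
 b  0  0  0  1  1  1  1  2  2  2  2
 a  0  0  0  1  1  1  1  2  2  3  3
 b  0  0  0  1  1  1  1  2  2  3  3
 b  0  0  0  1  1  1  1  2  2  3  3
 a  0  0  0  1  1  1  1  2  2  3  4
 b  0  0  0  1  1  1  1  2  2  3  4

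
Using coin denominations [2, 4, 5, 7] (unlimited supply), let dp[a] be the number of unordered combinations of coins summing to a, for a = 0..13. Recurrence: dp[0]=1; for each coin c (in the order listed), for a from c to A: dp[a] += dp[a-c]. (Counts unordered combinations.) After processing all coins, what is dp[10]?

4

after  coin     0     1     2     3     4     5     6     7     8     9    10    11    12    13
          2     1     0     1     0     1     0     1     0     1     0     1     0     1     0
          4     1     0     1     0     2     0     2     0     3     0     3     0     4     0
          5     1     0     1     0     2     1     2     1     3     2     4     2     5     3
          7     1     0     1     0     2     1     2     2     3     3     4     4     6     5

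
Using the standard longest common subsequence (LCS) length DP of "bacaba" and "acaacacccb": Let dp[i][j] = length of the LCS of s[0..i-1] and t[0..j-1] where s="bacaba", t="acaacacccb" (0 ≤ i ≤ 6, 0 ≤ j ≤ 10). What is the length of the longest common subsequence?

4

   ''  a  c  a  a  c  a  c  c  c  b
''  0  0  0  0  0  0  0  0  0  0  0
 b  0  0  0  0  0  0  0  0  0  0  1
 a  0  1  1  1  1  1  1  1  1  1  1
 c  0  1  2  2  2  2  2  2  2  2  2
 a  0  1  2  3  3  3  3  3  3  3  3
 b  0  1  2  3  3  3  3  3  3  3  4
 a  0  1  2  3  4  4  4  4  4  4  4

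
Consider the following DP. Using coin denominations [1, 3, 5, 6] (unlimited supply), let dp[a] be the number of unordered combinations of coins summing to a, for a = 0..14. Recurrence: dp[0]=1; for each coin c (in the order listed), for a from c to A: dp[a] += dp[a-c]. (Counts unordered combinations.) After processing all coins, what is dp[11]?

11

after  coin     0     1     2     3     4     5     6     7     8     9    10    11    12    13    14
          1     1     1     1     1     1     1     1     1     1     1     1     1     1     1     1
          3     1     1     1     2     2     2     3     3     3     4     4     4     5     5     5
          5     1     1     1     2     2     3     4     4     5     6     7     8     9    10    11
          6     1     1     1     2     2     3     5     5     6     8     9    11    14    15    17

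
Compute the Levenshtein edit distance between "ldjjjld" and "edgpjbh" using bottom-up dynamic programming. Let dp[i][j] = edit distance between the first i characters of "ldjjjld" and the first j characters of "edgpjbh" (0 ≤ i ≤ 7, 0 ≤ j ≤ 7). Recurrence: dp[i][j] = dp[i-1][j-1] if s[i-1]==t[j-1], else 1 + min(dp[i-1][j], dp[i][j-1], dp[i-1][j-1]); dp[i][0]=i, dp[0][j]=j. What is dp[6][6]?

   ''  e  d  g  p  j  b  h
''  0  1  2  3  4  5  6  7
 l  1  1  2  3  4  5  6  7
 d  2  2  1  2  3  4  5  6
 j  3  3  2  2  3  3  4  5
 j  4  4  3  3  3  3  4  5
 j  5  5  4  4  4  3  4  5
 l  6  6  5  5  5  4  4  5
 d  7  7  6  6  6  5  5  5

4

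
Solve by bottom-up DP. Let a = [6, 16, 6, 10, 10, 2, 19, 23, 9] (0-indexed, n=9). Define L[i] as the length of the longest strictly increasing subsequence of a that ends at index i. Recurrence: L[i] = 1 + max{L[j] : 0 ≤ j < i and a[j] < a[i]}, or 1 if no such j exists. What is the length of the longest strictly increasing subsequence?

   i    0    1    2    3    4    5    6    7    8
a[i]    6   16    6   10   10    2   19   23    9
L[i]    1    2    1    2    2    1    3    4    2

4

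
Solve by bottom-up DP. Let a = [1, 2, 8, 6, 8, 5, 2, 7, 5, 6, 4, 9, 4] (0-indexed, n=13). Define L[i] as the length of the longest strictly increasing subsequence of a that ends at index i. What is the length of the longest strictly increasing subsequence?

   i    0    1    2    3    4    5    6    7    8    9   10   11   12
a[i]    1    2    8    6    8    5    2    7    5    6    4    9    4
L[i]    1    2    3    3    4    3    2    4    3    4    3    5    3

5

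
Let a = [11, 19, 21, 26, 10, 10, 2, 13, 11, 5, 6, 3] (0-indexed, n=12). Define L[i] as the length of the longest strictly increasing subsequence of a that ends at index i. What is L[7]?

2

   i    0    1    2    3    4    5    6    7    8    9   10   11
a[i]   11   19   21   26   10   10    2   13   11    5    6    3
L[i]    1    2    3    4    1    1    1    2    2    2    3    2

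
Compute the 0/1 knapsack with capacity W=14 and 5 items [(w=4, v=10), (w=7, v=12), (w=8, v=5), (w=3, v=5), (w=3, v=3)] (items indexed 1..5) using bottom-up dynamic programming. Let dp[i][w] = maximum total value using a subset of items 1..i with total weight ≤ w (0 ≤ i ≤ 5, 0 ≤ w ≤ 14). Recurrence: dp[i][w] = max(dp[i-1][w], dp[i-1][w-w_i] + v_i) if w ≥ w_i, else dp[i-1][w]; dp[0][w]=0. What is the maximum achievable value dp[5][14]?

i\w   0   1   2   3   4   5   6   7   8   9  10  11  12  13  14
  0   0   0   0   0   0   0   0   0   0   0   0   0   0   0   0
  1   0   0   0   0  10  10  10  10  10  10  10  10  10  10  10
  2   0   0   0   0  10  10  10  12  12  12  12  22  22  22  22
  3   0   0   0   0  10  10  10  12  12  12  12  22  22  22  22
  4   0   0   0   5  10  10  10  15  15  15  17  22  22  22  27
  5   0   0   0   5  10  10  10  15  15  15  18  22  22  22  27

27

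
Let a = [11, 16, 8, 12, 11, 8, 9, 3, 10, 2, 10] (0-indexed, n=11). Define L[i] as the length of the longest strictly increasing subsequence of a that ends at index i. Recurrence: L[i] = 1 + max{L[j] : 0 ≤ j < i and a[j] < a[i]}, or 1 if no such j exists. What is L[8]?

3

   i    0    1    2    3    4    5    6    7    8    9   10
a[i]   11   16    8   12   11    8    9    3   10    2   10
L[i]    1    2    1    2    2    1    2    1    3    1    3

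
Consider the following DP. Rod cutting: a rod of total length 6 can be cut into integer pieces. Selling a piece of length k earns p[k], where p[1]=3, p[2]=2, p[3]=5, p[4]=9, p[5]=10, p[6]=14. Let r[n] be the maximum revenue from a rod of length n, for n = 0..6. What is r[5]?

   n    0    1    2    3    4    5    6
r[n]    0    3    6    9   12   15   18

15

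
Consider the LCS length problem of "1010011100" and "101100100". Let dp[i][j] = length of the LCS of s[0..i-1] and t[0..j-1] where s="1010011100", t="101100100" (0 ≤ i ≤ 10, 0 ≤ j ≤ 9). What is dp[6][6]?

5

   ''  1  0  1  1  0  0  1  0  0
''  0  0  0  0  0  0  0  0  0  0
 1  0  1  1  1  1  1  1  1  1  1
 0  0  1  2  2  2  2  2  2  2  2
 1  0  1  2  3  3  3  3  3  3  3
 0  0  1  2  3  3  4  4  4  4  4
 0  0  1  2  3  3  4  5  5  5  5
 1  0  1  2  3  4  4  5  6  6  6
 1  0  1  2  3  4  4  5  6  6  6
 1  0  1  2  3  4  4  5  6  6  6
 0  0  1  2  3  4  5  5  6  7  7
 0  0  1  2  3  4  5  6  6  7  8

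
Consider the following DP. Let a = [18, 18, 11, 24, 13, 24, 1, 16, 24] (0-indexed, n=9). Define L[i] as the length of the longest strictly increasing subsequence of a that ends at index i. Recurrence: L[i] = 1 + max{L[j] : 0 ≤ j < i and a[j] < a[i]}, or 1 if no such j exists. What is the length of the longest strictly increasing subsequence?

   i    0    1    2    3    4    5    6    7    8
a[i]   18   18   11   24   13   24    1   16   24
L[i]    1    1    1    2    2    3    1    3    4

4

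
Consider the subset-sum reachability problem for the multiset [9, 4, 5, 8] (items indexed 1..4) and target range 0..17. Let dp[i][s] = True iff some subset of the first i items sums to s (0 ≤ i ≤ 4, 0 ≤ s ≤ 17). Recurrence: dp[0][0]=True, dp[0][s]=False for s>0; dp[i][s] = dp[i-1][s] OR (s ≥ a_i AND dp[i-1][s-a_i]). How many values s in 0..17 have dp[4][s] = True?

9

i\s   0   1   2   3   4   5   6   7   8   9  10  11  12  13  14  15  16  17
  0   T   F   F   F   F   F   F   F   F   F   F   F   F   F   F   F   F   F
  1   T   F   F   F   F   F   F   F   F   T   F   F   F   F   F   F   F   F
  2   T   F   F   F   T   F   F   F   F   T   F   F   F   T   F   F   F   F
  3   T   F   F   F   T   T   F   F   F   T   F   F   F   T   T   F   F   F
  4   T   F   F   F   T   T   F   F   T   T   F   F   T   T   T   F   F   T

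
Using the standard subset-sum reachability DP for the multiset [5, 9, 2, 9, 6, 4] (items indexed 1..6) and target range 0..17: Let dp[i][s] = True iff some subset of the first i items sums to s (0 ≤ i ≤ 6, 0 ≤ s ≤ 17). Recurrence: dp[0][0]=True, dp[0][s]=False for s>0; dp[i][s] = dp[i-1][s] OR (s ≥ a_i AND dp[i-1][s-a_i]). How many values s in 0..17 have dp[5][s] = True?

13

i\s   0   1   2   3   4   5   6   7   8   9  10  11  12  13  14  15  16  17
  0   T   F   F   F   F   F   F   F   F   F   F   F   F   F   F   F   F   F
  1   T   F   F   F   F   T   F   F   F   F   F   F   F   F   F   F   F   F
  2   T   F   F   F   F   T   F   F   F   T   F   F   F   F   T   F   F   F
  3   T   F   T   F   F   T   F   T   F   T   F   T   F   F   T   F   T   F
  4   T   F   T   F   F   T   F   T   F   T   F   T   F   F   T   F   T   F
  5   T   F   T   F   F   T   T   T   T   T   F   T   F   T   T   T   T   T
  6   T   F   T   F   T   T   T   T   T   T   T   T   T   T   T   T   T   T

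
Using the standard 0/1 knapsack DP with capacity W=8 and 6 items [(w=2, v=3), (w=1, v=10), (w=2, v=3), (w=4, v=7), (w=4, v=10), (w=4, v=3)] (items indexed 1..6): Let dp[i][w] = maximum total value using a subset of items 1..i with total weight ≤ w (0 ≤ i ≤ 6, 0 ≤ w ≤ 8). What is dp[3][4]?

13

i\w   0   1   2   3   4   5   6   7   8
  0   0   0   0   0   0   0   0   0   0
  1   0   0   3   3   3   3   3   3   3
  2   0  10  10  13  13  13  13  13  13
  3   0  10  10  13  13  16  16  16  16
  4   0  10  10  13  13  17  17  20  20
  5   0  10  10  13  13  20  20  23  23
  6   0  10  10  13  13  20  20  23  23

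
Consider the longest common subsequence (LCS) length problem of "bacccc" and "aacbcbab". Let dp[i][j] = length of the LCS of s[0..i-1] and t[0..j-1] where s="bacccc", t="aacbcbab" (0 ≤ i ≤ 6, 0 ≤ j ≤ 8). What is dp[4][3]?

   ''  a  a  c  b  c  b  a  b
''  0  0  0  0  0  0  0  0  0
 b  0  0  0  0  1  1  1  1  1
 a  0  1  1  1  1  1  1  2  2
 c  0  1  1  2  2  2  2  2  2
 c  0  1  1  2  2  3  3  3  3
 c  0  1  1  2  2  3  3  3  3
 c  0  1  1  2  2  3  3  3  3

2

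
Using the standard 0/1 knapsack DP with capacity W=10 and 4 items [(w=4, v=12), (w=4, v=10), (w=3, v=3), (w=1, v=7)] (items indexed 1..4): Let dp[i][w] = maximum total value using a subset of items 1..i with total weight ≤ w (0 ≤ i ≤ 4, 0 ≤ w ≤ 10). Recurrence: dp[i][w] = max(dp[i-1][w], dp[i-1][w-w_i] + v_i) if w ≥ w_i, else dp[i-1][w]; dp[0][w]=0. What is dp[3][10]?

22

i\w   0   1   2   3   4   5   6   7   8   9  10
  0   0   0   0   0   0   0   0   0   0   0   0
  1   0   0   0   0  12  12  12  12  12  12  12
  2   0   0   0   0  12  12  12  12  22  22  22
  3   0   0   0   3  12  12  12  15  22  22  22
  4   0   7   7   7  12  19  19  19  22  29  29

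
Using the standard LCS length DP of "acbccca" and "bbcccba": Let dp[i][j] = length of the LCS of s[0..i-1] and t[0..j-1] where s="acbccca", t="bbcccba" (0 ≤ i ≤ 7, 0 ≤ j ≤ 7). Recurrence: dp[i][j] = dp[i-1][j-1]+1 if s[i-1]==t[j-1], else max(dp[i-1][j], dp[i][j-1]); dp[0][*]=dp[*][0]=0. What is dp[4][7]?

2

   ''  b  b  c  c  c  b  a
''  0  0  0  0  0  0  0  0
 a  0  0  0  0  0  0  0  1
 c  0  0  0  1  1  1  1  1
 b  0  1  1  1  1  1  2  2
 c  0  1  1  2  2  2  2  2
 c  0  1  1  2  3  3  3  3
 c  0  1  1  2  3  4  4  4
 a  0  1  1  2  3  4  4  5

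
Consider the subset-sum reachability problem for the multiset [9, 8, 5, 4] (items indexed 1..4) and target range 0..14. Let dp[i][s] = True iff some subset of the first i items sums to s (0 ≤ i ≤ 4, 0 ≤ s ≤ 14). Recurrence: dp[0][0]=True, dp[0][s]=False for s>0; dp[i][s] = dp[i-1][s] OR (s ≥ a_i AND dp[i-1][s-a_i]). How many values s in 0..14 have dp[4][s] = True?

8

i\s   0   1   2   3   4   5   6   7   8   9  10  11  12  13  14
  0   T   F   F   F   F   F   F   F   F   F   F   F   F   F   F
  1   T   F   F   F   F   F   F   F   F   T   F   F   F   F   F
  2   T   F   F   F   F   F   F   F   T   T   F   F   F   F   F
  3   T   F   F   F   F   T   F   F   T   T   F   F   F   T   T
  4   T   F   F   F   T   T   F   F   T   T   F   F   T   T   T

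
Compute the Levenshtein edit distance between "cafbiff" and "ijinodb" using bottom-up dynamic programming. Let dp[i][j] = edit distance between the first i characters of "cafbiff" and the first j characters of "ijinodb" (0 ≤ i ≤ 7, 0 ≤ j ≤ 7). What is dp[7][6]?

7

   ''  i  j  i  n  o  d  b
''  0  1  2  3  4  5  6  7
 c  1  1  2  3  4  5  6  7
 a  2  2  2  3  4  5  6  7
 f  3  3  3  3  4  5  6  7
 b  4  4  4  4  4  5  6  6
 i  5  4  5  4  5  5  6  7
 f  6  5  5  5  5  6  6  7
 f  7  6  6  6  6  6  7  7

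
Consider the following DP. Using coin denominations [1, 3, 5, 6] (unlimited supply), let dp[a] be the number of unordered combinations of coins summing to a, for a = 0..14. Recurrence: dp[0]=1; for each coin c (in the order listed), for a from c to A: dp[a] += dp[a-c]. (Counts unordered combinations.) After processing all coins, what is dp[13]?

after  coin     0     1     2     3     4     5     6     7     8     9    10    11    12    13    14
          1     1     1     1     1     1     1     1     1     1     1     1     1     1     1     1
          3     1     1     1     2     2     2     3     3     3     4     4     4     5     5     5
          5     1     1     1     2     2     3     4     4     5     6     7     8     9    10    11
          6     1     1     1     2     2     3     5     5     6     8     9    11    14    15    17

15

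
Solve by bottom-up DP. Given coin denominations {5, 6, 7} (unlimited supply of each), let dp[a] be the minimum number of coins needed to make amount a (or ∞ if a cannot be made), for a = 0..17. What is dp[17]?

3

 a  0  1  2  3  4  5  6  7  8  9 10 11 12 13 14 15 16 17
dp  0  -  -  -  -  1  1  1  -  -  2  2  2  2  2  3  3  3
(- denotes ∞ / unreachable)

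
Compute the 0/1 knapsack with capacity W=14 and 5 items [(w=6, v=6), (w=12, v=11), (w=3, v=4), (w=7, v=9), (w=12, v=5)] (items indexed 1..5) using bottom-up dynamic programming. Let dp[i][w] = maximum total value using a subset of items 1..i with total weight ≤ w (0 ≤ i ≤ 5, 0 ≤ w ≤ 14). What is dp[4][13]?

i\w   0   1   2   3   4   5   6   7   8   9  10  11  12  13  14
  0   0   0   0   0   0   0   0   0   0   0   0   0   0   0   0
  1   0   0   0   0   0   0   6   6   6   6   6   6   6   6   6
  2   0   0   0   0   0   0   6   6   6   6   6   6  11  11  11
  3   0   0   0   4   4   4   6   6   6  10  10  10  11  11  11
  4   0   0   0   4   4   4   6   9   9  10  13  13  13  15  15
  5   0   0   0   4   4   4   6   9   9  10  13  13  13  15  15

15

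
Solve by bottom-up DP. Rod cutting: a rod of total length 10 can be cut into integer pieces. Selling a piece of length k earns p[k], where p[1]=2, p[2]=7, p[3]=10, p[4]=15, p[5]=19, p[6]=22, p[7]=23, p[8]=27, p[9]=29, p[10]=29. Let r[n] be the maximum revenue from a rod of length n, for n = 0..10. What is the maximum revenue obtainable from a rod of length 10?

   n    0    1    2    3    4    5    6    7    8    9   10
r[n]    0    2    7   10   15   19   22   26   30   34   38

38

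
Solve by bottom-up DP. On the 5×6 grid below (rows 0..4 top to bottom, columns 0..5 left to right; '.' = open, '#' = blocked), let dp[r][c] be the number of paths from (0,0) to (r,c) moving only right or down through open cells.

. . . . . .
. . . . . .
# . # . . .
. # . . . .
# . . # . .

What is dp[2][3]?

r\c   0   1   2   3   4   5
  0   1   1   1   1   1   1
  1   1   2   3   4   5   6
  2   0   2   0   4   9  15
  3   0   0   0   4  13  28
  4   0   0   0   0  13  41

4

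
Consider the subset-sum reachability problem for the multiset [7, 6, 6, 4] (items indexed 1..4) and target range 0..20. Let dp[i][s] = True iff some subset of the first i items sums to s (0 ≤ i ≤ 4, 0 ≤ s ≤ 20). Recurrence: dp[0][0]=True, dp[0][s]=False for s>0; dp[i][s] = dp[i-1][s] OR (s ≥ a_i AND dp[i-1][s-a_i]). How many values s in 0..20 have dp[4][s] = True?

11

i\s   0   1   2   3   4   5   6   7   8   9  10  11  12  13  14  15  16  17  18  19  20
  0   T   F   F   F   F   F   F   F   F   F   F   F   F   F   F   F   F   F   F   F   F
  1   T   F   F   F   F   F   F   T   F   F   F   F   F   F   F   F   F   F   F   F   F
  2   T   F   F   F   F   F   T   T   F   F   F   F   F   T   F   F   F   F   F   F   F
  3   T   F   F   F   F   F   T   T   F   F   F   F   T   T   F   F   F   F   F   T   F
  4   T   F   F   F   T   F   T   T   F   F   T   T   T   T   F   F   T   T   F   T   F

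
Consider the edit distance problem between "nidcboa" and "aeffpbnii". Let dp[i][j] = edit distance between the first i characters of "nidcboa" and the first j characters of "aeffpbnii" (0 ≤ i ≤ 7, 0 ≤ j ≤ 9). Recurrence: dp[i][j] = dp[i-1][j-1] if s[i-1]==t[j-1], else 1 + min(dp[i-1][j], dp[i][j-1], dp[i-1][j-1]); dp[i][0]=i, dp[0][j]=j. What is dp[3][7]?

7

   ''  a  e  f  f  p  b  n  i  i
''  0  1  2  3  4  5  6  7  8  9
 n  1  1  2  3  4  5  6  6  7  8
 i  2  2  2  3  4  5  6  7  6  7
 d  3  3  3  3  4  5  6  7  7  7
 c  4  4  4  4  4  5  6  7  8  8
 b  5  5  5  5  5  5  5  6  7  8
 o  6  6  6  6  6  6  6  6  7  8
 a  7  6  7  7  7  7  7  7  7  8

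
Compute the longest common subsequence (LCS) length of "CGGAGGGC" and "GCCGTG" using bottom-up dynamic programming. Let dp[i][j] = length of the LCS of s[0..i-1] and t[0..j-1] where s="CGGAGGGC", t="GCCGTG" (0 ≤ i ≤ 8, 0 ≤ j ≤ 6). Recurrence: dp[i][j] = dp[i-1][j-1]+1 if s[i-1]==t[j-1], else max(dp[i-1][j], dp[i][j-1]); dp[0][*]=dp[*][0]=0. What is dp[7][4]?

2

   ''  G  C  C  G  T  G
''  0  0  0  0  0  0  0
 C  0  0  1  1  1  1  1
 G  0  1  1  1  2  2  2
 G  0  1  1  1  2  2  3
 A  0  1  1  1  2  2  3
 G  0  1  1  1  2  2  3
 G  0  1  1  1  2  2  3
 G  0  1  1  1  2  2  3
 C  0  1  2  2  2  2  3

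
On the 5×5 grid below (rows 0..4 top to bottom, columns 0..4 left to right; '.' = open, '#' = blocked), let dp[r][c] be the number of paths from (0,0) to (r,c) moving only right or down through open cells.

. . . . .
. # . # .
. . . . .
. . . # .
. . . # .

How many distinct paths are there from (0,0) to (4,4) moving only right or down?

r\c   0   1   2   3   4
  0   1   1   1   1   1
  1   1   0   1   0   1
  2   1   1   2   2   3
  3   1   2   4   0   3
  4   1   3   7   0   3

3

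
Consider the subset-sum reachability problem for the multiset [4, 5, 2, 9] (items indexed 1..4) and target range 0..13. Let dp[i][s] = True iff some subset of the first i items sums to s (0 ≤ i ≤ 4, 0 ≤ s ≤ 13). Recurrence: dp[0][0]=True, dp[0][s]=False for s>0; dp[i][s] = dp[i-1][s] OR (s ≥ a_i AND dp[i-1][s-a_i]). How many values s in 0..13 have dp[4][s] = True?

9

i\s   0   1   2   3   4   5   6   7   8   9  10  11  12  13
  0   T   F   F   F   F   F   F   F   F   F   F   F   F   F
  1   T   F   F   F   T   F   F   F   F   F   F   F   F   F
  2   T   F   F   F   T   T   F   F   F   T   F   F   F   F
  3   T   F   T   F   T   T   T   T   F   T   F   T   F   F
  4   T   F   T   F   T   T   T   T   F   T   F   T   F   T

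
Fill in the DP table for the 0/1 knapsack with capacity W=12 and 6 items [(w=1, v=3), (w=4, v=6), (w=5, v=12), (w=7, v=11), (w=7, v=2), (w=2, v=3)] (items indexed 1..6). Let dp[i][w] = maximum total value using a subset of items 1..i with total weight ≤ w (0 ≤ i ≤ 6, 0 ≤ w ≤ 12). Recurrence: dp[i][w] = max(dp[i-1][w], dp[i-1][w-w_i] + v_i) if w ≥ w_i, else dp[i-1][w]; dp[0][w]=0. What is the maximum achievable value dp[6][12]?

24

i\w   0   1   2   3   4   5   6   7   8   9  10  11  12
  0   0   0   0   0   0   0   0   0   0   0   0   0   0
  1   0   3   3   3   3   3   3   3   3   3   3   3   3
  2   0   3   3   3   6   9   9   9   9   9   9   9   9
  3   0   3   3   3   6  12  15  15  15  18  21  21  21
  4   0   3   3   3   6  12  15  15  15  18  21  21  23
  5   0   3   3   3   6  12  15  15  15  18  21  21  23
  6   0   3   3   6   6  12  15  15  18  18  21  21  24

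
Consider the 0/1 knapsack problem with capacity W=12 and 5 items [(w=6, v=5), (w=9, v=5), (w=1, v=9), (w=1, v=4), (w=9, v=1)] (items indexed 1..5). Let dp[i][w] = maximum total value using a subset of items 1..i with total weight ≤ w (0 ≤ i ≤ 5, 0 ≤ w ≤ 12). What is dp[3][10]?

i\w   0   1   2   3   4   5   6   7   8   9  10  11  12
  0   0   0   0   0   0   0   0   0   0   0   0   0   0
  1   0   0   0   0   0   0   5   5   5   5   5   5   5
  2   0   0   0   0   0   0   5   5   5   5   5   5   5
  3   0   9   9   9   9   9   9  14  14  14  14  14  14
  4   0   9  13  13  13  13  13  14  18  18  18  18  18
  5   0   9  13  13  13  13  13  14  18  18  18  18  18

14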